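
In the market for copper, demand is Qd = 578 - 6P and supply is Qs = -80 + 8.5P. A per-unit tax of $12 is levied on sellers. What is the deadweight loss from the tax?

Deadweight loss = 7344/29

Pre-tax equilibrium: P* = 1316/29, Q* = 8866/29.
Tax on sellers shifts supply to Qs = -80 + 8.5(P − 12) = -182 + 8.5P.
578 - 6P = -182 + 8.5P gives buyer price Pb = 1520/29; sellers receive Ps = 1520/29 − 12 = 1172/29.
New quantity: Q = 578 − 6(1520/29) = 7642/29.
DWL = ½ × 12 × (8866/29 − 7642/29) = 7344/29.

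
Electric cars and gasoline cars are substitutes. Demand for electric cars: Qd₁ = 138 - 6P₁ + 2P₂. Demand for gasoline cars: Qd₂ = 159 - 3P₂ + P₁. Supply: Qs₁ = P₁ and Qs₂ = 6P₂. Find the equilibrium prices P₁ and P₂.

P₁ = 1560/61, P₂ = 1251/61

Market 1: 138 - 6P₁ + 2P₂ = P₁ → 7P₁ - 2P₂ = 138.
Market 2: 9P₂ - P₁ = 159.
Eliminating P₂: 9×(1) + 2×(2) gives 61P₁ = 1560, so P₁ = 1560/61.
Back-substitute into (2): P₂ = (159 + 1×1560/61) / 9 = 1251/61.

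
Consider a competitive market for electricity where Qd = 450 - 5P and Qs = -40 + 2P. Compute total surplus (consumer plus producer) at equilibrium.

Equilibrium: 450 - 5P = -40 + 2P gives P* = 70, Q* = 100.
Demand choke price: P = 90; supply starts at P = 20.
CS = ½(90 − 70)(100) = 1000; PS = ½(70 − 20)(100) = 2500.

Total surplus = 3500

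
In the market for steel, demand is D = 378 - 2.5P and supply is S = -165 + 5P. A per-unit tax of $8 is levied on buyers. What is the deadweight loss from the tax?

Deadweight loss = 160/3

Pre-tax equilibrium: P* = 72.4, Q* = 197.
Tax on buyers shifts demand to D = 378 − 2.5(P + 8) = 358 - 2.5P.
358 - 2.5P = -165 + 5P gives seller price Ps = 1046/15; buyers pay Pb = 1046/15 + 8 = 1166/15.
New quantity: Q = 378 − 2.5(1166/15) = 551/3.
DWL = ½ × 8 × (197 − 551/3) = 160/3.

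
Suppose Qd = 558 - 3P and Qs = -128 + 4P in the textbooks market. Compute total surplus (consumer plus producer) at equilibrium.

Total surplus = 20328

Equilibrium: 558 - 3P = -128 + 4P gives P* = 98, Q* = 264.
Demand choke price: P = 186; supply starts at P = 32.
CS = ½(186 − 98)(264) = 11616; PS = ½(98 − 32)(264) = 8712.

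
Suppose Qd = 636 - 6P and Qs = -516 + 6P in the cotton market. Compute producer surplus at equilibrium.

Producer surplus = 300

Equilibrium: 636 - 6P = -516 + 6P gives P* = 96, Q* = 60.
Supply starts at P = 86 (where Qs = 0).
PS = ½(96 − 86)(60) = 300.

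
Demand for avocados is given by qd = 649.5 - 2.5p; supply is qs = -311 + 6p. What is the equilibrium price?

p* = 113

Set qd = qs: 649.5 - 2.5p = -311 + 6p.
960.5 = 8.5p, so p* = 113.
q* = 649.5 − 2.5(113) = 367.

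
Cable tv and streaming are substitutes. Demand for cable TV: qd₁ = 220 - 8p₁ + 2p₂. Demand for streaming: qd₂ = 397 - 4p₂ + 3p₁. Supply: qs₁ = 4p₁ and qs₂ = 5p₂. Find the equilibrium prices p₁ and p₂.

p₁ = 1387/51, p₂ = 904/17

Market 1: 220 - 8p₁ + 2p₂ = 4p₁ → 12p₁ - 2p₂ = 220.
Market 2: 9p₂ - 3p₁ = 397.
Eliminating p₂: 9×(1) + 2×(2) gives 102p₁ = 2774, so p₁ = 1387/51.
Back-substitute into (2): p₂ = (397 + 3×1387/51) / 9 = 904/17.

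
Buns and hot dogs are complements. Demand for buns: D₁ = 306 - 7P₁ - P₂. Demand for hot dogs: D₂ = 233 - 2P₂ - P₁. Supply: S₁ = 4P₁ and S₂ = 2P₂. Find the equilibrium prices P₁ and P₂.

Market 1: 306 - 7P₁ - P₂ = 4P₁ → 11P₁ + P₂ = 306.
Market 2: 4P₂ + P₁ = 233.
Eliminating P₂: 4×(1) − 1×(2) gives 43P₁ = 991, so P₁ = 991/43.
Back-substitute into (2): P₂ = (233 − 1×991/43) / 4 = 2257/43.

P₁ = 991/43, P₂ = 2257/43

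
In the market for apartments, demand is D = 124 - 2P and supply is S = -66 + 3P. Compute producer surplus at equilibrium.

Producer surplus = 384

Equilibrium: 124 - 2P = -66 + 3P gives P* = 38, Q* = 48.
Supply starts at P = 22 (where S = 0).
PS = ½(38 − 22)(48) = 384.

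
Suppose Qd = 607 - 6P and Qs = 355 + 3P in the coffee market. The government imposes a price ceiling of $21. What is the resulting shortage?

Shortage = 63

Equilibrium price would be P* = 28, so the ceiling at 21 binds.
At P = 21: Qd = 607 − 6(21) = 481, Qs = 355 + 3(21) = 418.
Shortage = 481 − 418 = 63.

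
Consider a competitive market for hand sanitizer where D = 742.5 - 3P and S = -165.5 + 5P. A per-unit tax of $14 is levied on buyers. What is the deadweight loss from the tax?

Deadweight loss = 183.75

Pre-tax equilibrium: P* = 113.5, Q* = 402.
Tax on buyers shifts demand to D = 742.5 − 3(P + 14) = 700.5 - 3P.
700.5 - 3P = -165.5 + 5P gives seller price Ps = 108.25; buyers pay Pb = 108.25 + 14 = 122.25.
New quantity: Q = 742.5 − 3(122.25) = 375.75.
DWL = ½ × 14 × (402 − 375.75) = 183.75.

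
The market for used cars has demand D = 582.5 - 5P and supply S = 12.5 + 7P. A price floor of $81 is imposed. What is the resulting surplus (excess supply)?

Surplus = 402

Equilibrium price would be P* = 47.5, so the floor at 81 binds.
At P = 81: D = 177.5, S = 579.5.
Surplus = 579.5 − 177.5 = 402.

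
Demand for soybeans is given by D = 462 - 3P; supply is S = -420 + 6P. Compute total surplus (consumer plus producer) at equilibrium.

Equilibrium: 462 - 3P = -420 + 6P gives P* = 98, Q* = 168.
Demand choke price: P = 154; supply starts at P = 70.
CS = ½(154 − 98)(168) = 4704; PS = ½(98 − 70)(168) = 2352.

Total surplus = 7056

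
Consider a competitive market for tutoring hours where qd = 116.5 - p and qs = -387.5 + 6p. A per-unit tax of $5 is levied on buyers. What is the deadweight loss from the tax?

Deadweight loss = 75/7

Pre-tax equilibrium: p* = 72, q* = 44.5.
Tax on buyers shifts demand to qd = 116.5 − 1(p + 5) = 111.5 - p.
111.5 - p = -387.5 + 6p gives seller price ps = 499/7; buyers pay pb = 499/7 + 5 = 534/7.
New quantity: q = 116.5 − 1(534/7) = 563/14.
DWL = ½ × 5 × (44.5 − 563/14) = 75/7.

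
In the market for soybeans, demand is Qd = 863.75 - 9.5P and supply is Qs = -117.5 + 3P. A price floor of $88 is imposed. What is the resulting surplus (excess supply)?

Surplus = 118.75

Equilibrium price would be P* = 78.5, so the floor at 88 binds.
At P = 88: Qd = 27.75, Qs = 146.5.
Surplus = 146.5 − 27.75 = 118.75.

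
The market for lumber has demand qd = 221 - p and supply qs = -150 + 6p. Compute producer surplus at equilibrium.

Producer surplus = 2352

Equilibrium: 221 - p = -150 + 6p gives p* = 53, q* = 168.
Supply starts at p = 25 (where qs = 0).
PS = ½(53 − 25)(168) = 2352.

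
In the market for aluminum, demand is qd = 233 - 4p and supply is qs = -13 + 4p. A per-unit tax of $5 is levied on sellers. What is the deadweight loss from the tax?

Pre-tax equilibrium: p* = 30.75, q* = 110.
Tax on sellers shifts supply to qs = -13 + 4(p − 5) = -33 + 4p.
233 - 4p = -33 + 4p gives buyer price pb = 33.25; sellers receive ps = 33.25 − 5 = 28.25.
New quantity: q = 233 − 4(33.25) = 100.
DWL = ½ × 5 × (110 − 100) = 25.

Deadweight loss = 25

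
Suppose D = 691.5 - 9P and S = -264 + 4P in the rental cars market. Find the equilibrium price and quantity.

P* = 73.5, Q* = 30

Set D = S: 691.5 - 9P = -264 + 4P.
955.5 = 13P, so P* = 73.5.
Q* = 691.5 − 9(73.5) = 30.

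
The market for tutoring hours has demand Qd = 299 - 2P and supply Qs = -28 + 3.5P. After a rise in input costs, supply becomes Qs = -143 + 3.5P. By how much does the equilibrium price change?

Original equilibrium: P* = 654/11, Q* = 1981/11.
New equilibrium: 299 - 2P = -143 + 3.5P, so 442 = 5.5P and P' = 884/11; Q' = 299 − 2(884/11) = 1521/11.
Change in price: 884/11 − 654/11 = 230/11.

ΔP = 230/11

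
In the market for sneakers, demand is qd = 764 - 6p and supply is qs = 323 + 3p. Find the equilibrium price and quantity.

p* = 49, q* = 470

Set qd = qs: 764 - 6p = 323 + 3p.
441 = 9p, so p* = 49.
q* = 764 − 6(49) = 470.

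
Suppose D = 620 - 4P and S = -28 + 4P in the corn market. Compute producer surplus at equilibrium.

Producer surplus = 10952

Equilibrium: 620 - 4P = -28 + 4P gives P* = 81, Q* = 296.
Supply starts at P = 7 (where S = 0).
PS = ½(81 − 7)(296) = 10952.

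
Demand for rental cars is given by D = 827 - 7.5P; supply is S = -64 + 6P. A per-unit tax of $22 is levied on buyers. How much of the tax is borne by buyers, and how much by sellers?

Buyers bear 88/9, sellers bear 110/9

Pre-tax equilibrium: P* = 66, Q* = 332.
Tax on buyers shifts demand to D = 827 − 7.5(P + 22) = 662 - 7.5P.
662 - 7.5P = -64 + 6P gives seller price Ps = 484/9; buyers pay Pb = 484/9 + 22 = 682/9.
New quantity: Q = 827 − 7.5(682/9) = 776/3.
Buyer burden = 682/9 − 66 = 88/9; seller burden = 66 − 484/9 = 110/9.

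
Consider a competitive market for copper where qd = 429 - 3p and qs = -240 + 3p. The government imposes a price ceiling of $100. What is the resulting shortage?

Equilibrium price would be p* = 111.5, so the ceiling at 100 binds.
At p = 100: qd = 429 − 3(100) = 129, qs = -240 + 3(100) = 60.
Shortage = 129 − 60 = 69.

Shortage = 69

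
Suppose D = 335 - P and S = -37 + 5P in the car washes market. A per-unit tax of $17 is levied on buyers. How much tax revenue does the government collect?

Tax revenue = 26401/6

Pre-tax equilibrium: P* = 62, Q* = 273.
Tax on buyers shifts demand to D = 335 − 1(P + 17) = 318 - P.
318 - P = -37 + 5P gives seller price Ps = 355/6; buyers pay Pb = 355/6 + 17 = 457/6.
New quantity: Q = 335 − 1(457/6) = 1553/6.
Revenue = 17 × 1553/6 = 26401/6.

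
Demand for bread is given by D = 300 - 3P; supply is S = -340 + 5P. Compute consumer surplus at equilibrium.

Consumer surplus = 600

Equilibrium: 300 - 3P = -340 + 5P gives P* = 80, Q* = 60.
Demand choke price (D = 0): P = 100.
CS = ½(100 − 80)(60) = 600.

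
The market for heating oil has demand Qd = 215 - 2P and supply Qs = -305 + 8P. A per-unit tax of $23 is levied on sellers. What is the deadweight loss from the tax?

Pre-tax equilibrium: P* = 52, Q* = 111.
Tax on sellers shifts supply to Qs = -305 + 8(P − 23) = -489 + 8P.
215 - 2P = -489 + 8P gives buyer price Pb = 70.4; sellers receive Ps = 70.4 − 23 = 47.4.
New quantity: Q = 215 − 2(70.4) = 74.2.
DWL = ½ × 23 × (111 − 74.2) = 423.2.

Deadweight loss = 423.2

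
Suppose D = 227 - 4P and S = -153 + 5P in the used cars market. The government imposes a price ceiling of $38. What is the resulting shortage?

Equilibrium price would be P* = 380/9, so the ceiling at 38 binds.
At P = 38: D = 227 − 4(38) = 75, S = -153 + 5(38) = 37.
Shortage = 75 − 37 = 38.

Shortage = 38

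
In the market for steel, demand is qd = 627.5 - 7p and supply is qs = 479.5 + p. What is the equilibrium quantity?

q* = 498

Set qd = qs: 627.5 - 7p = 479.5 + p.
148 = 8p, so p* = 18.5.
q* = 627.5 − 7(18.5) = 498.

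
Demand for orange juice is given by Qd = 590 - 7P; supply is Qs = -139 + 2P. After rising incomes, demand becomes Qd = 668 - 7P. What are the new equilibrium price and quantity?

Original equilibrium: P* = 81, Q* = 23.
New equilibrium: 668 - 7P = -139 + 2P, so 807 = 9P and P' = 269/3; Q' = 668 − 7(269/3) = 121/3.

P' = 269/3, Q' = 121/3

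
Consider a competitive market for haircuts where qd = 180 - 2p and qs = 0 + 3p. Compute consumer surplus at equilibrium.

Consumer surplus = 2916

Equilibrium: 180 - 2p = 0 + 3p gives p* = 36, q* = 108.
Demand choke price (qd = 0): p = 90.
CS = ½(90 − 36)(108) = 2916.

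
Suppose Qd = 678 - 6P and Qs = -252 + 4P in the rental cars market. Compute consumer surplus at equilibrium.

Consumer surplus = 1200

Equilibrium: 678 - 6P = -252 + 4P gives P* = 93, Q* = 120.
Demand choke price (Qd = 0): P = 113.
CS = ½(113 − 93)(120) = 1200.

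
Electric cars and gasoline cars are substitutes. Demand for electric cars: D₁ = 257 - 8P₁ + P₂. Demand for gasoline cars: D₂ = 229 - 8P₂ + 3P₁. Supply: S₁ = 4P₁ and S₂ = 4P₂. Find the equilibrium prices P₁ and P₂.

P₁ = 3313/141, P₂ = 1173/47

Market 1: 257 - 8P₁ + P₂ = 4P₁ → 12P₁ - P₂ = 257.
Market 2: 12P₂ - 3P₁ = 229.
Eliminating P₂: 12×(1) + 1×(2) gives 141P₁ = 3313, so P₁ = 3313/141.
Back-substitute into (2): P₂ = (229 + 3×3313/141) / 12 = 1173/47.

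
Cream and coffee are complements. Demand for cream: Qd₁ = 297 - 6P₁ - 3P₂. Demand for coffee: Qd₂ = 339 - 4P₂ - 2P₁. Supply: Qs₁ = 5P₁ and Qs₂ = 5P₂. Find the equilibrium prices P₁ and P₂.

Market 1: 297 - 6P₁ - 3P₂ = 5P₁ → 11P₁ + 3P₂ = 297.
Market 2: 9P₂ + 2P₁ = 339.
Eliminating P₂: 9×(1) − 3×(2) gives 93P₁ = 1656, so P₁ = 552/31.
Back-substitute into (2): P₂ = (339 − 2×552/31) / 9 = 1045/31.

P₁ = 552/31, P₂ = 1045/31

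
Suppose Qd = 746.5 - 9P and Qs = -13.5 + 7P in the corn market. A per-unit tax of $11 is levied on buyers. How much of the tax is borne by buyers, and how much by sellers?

Buyers bear $4.8125, sellers bear $6.1875

Pre-tax equilibrium: P* = 47.5, Q* = 319.
Tax on buyers shifts demand to Qd = 746.5 − 9(P + 11) = 647.5 - 9P.
647.5 - 9P = -13.5 + 7P gives seller price Ps = 41.3125; buyers pay Pb = 41.3125 + 11 = 52.3125.
New quantity: Q = 746.5 − 9(52.3125) = 275.6875.
Buyer burden = 52.3125 − 47.5 = 4.8125; seller burden = 47.5 − 41.3125 = 6.1875.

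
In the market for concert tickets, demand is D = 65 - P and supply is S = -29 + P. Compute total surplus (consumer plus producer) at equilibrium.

Equilibrium: 65 - P = -29 + P gives P* = 47, Q* = 18.
Demand choke price: P = 65; supply starts at P = 29.
CS = ½(65 − 47)(18) = 162; PS = ½(47 − 29)(18) = 162.

Total surplus = 324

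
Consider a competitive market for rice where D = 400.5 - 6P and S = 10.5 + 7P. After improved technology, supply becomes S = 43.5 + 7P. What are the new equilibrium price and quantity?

P' = 357/13, Q' = 6129/26

Original equilibrium: P* = 30, Q* = 220.5.
New equilibrium: 400.5 - 6P = 43.5 + 7P, so 357 = 13P and P' = 357/13; Q' = 400.5 − 6(357/13) = 6129/26.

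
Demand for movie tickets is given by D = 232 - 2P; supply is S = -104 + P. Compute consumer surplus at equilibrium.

Equilibrium: 232 - 2P = -104 + P gives P* = 112, Q* = 8.
Demand choke price (D = 0): P = 116.
CS = ½(116 − 112)(8) = 16.

Consumer surplus = 16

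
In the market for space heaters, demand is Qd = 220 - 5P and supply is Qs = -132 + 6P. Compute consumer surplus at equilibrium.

Consumer surplus = 360

Equilibrium: 220 - 5P = -132 + 6P gives P* = 32, Q* = 60.
Demand choke price (Qd = 0): P = 44.
CS = ½(44 − 32)(60) = 360.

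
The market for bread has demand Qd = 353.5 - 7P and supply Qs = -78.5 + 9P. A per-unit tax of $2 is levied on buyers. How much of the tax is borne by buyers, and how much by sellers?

Pre-tax equilibrium: P* = 27, Q* = 164.5.
Tax on buyers shifts demand to Qd = 353.5 − 7(P + 2) = 339.5 - 7P.
339.5 - 7P = -78.5 + 9P gives seller price Ps = 26.125; buyers pay Pb = 26.125 + 2 = 28.125.
New quantity: Q = 353.5 − 7(28.125) = 156.625.
Buyer burden = 28.125 − 27 = 1.125; seller burden = 27 − 26.125 = 0.875.

Buyers bear $1.125, sellers bear $0.875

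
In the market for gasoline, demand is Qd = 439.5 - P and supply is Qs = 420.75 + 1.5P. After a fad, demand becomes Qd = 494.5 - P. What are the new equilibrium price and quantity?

P' = 29.5, Q' = 465

Original equilibrium: P* = 7.5, Q* = 432.
New equilibrium: 494.5 - P = 420.75 + 1.5P, so 73.75 = 2.5P and P' = 29.5; Q' = 494.5 − 1(29.5) = 465.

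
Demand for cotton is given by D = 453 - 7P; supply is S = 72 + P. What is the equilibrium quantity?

Q* = 119.625

Set D = S: 453 - 7P = 72 + P.
381 = 8P, so P* = 47.625.
Q* = 453 − 7(47.625) = 119.625.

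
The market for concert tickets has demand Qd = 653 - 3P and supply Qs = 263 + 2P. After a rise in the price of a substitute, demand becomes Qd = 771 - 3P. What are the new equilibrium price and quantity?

Original equilibrium: P* = 78, Q* = 419.
New equilibrium: 771 - 3P = 263 + 2P, so 508 = 5P and P' = 101.6; Q' = 771 − 3(101.6) = 466.2.

P' = 101.6, Q' = 466.2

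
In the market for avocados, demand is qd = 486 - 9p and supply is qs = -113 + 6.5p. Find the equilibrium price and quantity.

Set qd = qs: 486 - 9p = -113 + 6.5p.
599 = 15.5p, so p* = 1198/31.
q* = 486 − 9(1198/31) = 4284/31.

p* = 1198/31, q* = 4284/31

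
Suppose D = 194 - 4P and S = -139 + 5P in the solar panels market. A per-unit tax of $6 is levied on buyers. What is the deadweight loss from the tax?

Pre-tax equilibrium: P* = 37, Q* = 46.
Tax on buyers shifts demand to D = 194 − 4(P + 6) = 170 - 4P.
170 - 4P = -139 + 5P gives seller price Ps = 103/3; buyers pay Pb = 103/3 + 6 = 121/3.
New quantity: Q = 194 − 4(121/3) = 98/3.
DWL = ½ × 6 × (46 − 98/3) = 40.

Deadweight loss = 40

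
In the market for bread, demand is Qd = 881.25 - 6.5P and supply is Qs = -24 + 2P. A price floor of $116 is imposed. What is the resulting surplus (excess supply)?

Equilibrium price would be P* = 106.5, so the floor at 116 binds.
At P = 116: Qd = 127.25, Qs = 208.
Surplus = 208 − 127.25 = 80.75.

Surplus = 80.75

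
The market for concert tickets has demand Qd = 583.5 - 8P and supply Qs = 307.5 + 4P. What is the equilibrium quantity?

Set Qd = Qs: 583.5 - 8P = 307.5 + 4P.
276 = 12P, so P* = 23.
Q* = 583.5 − 8(23) = 399.5.

Q* = 399.5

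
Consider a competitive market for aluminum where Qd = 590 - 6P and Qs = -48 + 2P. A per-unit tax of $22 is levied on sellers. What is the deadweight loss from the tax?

Deadweight loss = 363

Pre-tax equilibrium: P* = 79.75, Q* = 111.5.
Tax on sellers shifts supply to Qs = -48 + 2(P − 22) = -92 + 2P.
590 - 6P = -92 + 2P gives buyer price Pb = 85.25; sellers receive Ps = 85.25 − 22 = 63.25.
New quantity: Q = 590 − 6(85.25) = 78.5.
DWL = ½ × 22 × (111.5 − 78.5) = 363.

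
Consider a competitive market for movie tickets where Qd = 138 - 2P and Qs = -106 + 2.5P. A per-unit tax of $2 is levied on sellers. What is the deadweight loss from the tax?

Deadweight loss = 20/9

Pre-tax equilibrium: P* = 488/9, Q* = 266/9.
Tax on sellers shifts supply to Qs = -106 + 2.5(P − 2) = -111 + 2.5P.
138 - 2P = -111 + 2.5P gives buyer price Pb = 166/3; sellers receive Ps = 166/3 − 2 = 160/3.
New quantity: Q = 138 − 2(166/3) = 82/3.
DWL = ½ × 2 × (266/9 − 82/3) = 20/9.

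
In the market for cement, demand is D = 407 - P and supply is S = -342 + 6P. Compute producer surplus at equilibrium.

Producer surplus = 7500

Equilibrium: 407 - P = -342 + 6P gives P* = 107, Q* = 300.
Supply starts at P = 57 (where S = 0).
PS = ½(107 − 57)(300) = 7500.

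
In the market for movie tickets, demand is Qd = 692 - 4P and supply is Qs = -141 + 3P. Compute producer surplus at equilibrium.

Producer surplus = 7776

Equilibrium: 692 - 4P = -141 + 3P gives P* = 119, Q* = 216.
Supply starts at P = 47 (where Qs = 0).
PS = ½(119 − 47)(216) = 7776.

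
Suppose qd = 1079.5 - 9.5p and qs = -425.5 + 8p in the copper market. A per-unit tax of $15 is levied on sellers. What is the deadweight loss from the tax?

Pre-tax equilibrium: p* = 86, q* = 262.5.
Tax on sellers shifts supply to qs = -425.5 + 8(p − 15) = -545.5 + 8p.
1079.5 - 9.5p = -545.5 + 8p gives buyer price pb = 650/7; sellers receive ps = 650/7 − 15 = 545/7.
New quantity: q = 1079.5 − 9.5(650/7) = 2763/14.
DWL = ½ × 15 × (262.5 − 2763/14) = 3420/7.

Deadweight loss = 3420/7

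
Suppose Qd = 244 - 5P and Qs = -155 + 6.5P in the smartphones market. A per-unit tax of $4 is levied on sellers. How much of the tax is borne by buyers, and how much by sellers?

Pre-tax equilibrium: P* = 798/23, Q* = 1622/23.
Tax on sellers shifts supply to Qs = -155 + 6.5(P − 4) = -181 + 6.5P.
244 - 5P = -181 + 6.5P gives buyer price Pb = 850/23; sellers receive Ps = 850/23 − 4 = 758/23.
New quantity: Q = 244 − 5(850/23) = 1362/23.
Buyer burden = 850/23 − 798/23 = 52/23; seller burden = 798/23 − 758/23 = 40/23.

Buyers bear 52/23, sellers bear 40/23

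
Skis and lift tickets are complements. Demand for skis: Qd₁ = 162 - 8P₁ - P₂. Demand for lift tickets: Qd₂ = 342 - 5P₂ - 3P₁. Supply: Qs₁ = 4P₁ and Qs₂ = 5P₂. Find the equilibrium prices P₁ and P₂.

P₁ = 142/13, P₂ = 402/13

Market 1: 162 - 8P₁ - P₂ = 4P₁ → 12P₁ + P₂ = 162.
Market 2: 10P₂ + 3P₁ = 342.
Eliminating P₂: 10×(1) − 1×(2) gives 117P₁ = 1278, so P₁ = 142/13.
Back-substitute into (2): P₂ = (342 − 3×142/13) / 10 = 402/13.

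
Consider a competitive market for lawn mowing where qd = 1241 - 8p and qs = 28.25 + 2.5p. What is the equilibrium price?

Set qd = qs: 1241 - 8p = 28.25 + 2.5p.
1212.75 = 10.5p, so p* = 115.5.
q* = 1241 − 8(115.5) = 317.

p* = 115.5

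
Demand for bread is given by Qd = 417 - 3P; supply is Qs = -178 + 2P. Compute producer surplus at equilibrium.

Equilibrium: 417 - 3P = -178 + 2P gives P* = 119, Q* = 60.
Supply starts at P = 89 (where Qs = 0).
PS = ½(119 − 89)(60) = 900.

Producer surplus = 900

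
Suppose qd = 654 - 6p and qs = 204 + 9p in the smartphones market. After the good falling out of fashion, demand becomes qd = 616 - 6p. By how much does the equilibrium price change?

Original equilibrium: p* = 30, q* = 474.
New equilibrium: 616 - 6p = 204 + 9p, so 412 = 15p and p' = 412/15; q' = 616 − 6(412/15) = 451.2.
Change in price: 412/15 − 30 = -38/15.

Δp = -38/15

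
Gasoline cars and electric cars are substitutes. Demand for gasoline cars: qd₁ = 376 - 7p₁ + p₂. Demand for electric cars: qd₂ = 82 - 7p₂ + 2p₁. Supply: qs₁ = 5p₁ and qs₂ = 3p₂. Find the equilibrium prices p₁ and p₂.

Market 1: 376 - 7p₁ + p₂ = 5p₁ → 12p₁ - p₂ = 376.
Market 2: 10p₂ - 2p₁ = 82.
Eliminating p₂: 10×(1) + 1×(2) gives 118p₁ = 3842, so p₁ = 1921/59.
Back-substitute into (2): p₂ = (82 + 2×1921/59) / 10 = 868/59.

p₁ = 1921/59, p₂ = 868/59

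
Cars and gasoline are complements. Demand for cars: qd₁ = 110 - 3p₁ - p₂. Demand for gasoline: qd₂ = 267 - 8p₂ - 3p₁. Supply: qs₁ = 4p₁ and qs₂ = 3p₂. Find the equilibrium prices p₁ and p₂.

p₁ = 943/74, p₂ = 1539/74

Market 1: 110 - 3p₁ - p₂ = 4p₁ → 7p₁ + p₂ = 110.
Market 2: 11p₂ + 3p₁ = 267.
Eliminating p₂: 11×(1) − 1×(2) gives 74p₁ = 943, so p₁ = 943/74.
Back-substitute into (2): p₂ = (267 − 3×943/74) / 11 = 1539/74.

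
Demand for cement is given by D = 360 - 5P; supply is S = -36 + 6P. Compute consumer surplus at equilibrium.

Consumer surplus = 3240

Equilibrium: 360 - 5P = -36 + 6P gives P* = 36, Q* = 180.
Demand choke price (D = 0): P = 72.
CS = ½(72 − 36)(180) = 3240.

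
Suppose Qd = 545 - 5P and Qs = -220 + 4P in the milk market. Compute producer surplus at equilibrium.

Equilibrium: 545 - 5P = -220 + 4P gives P* = 85, Q* = 120.
Supply starts at P = 55 (where Qs = 0).
PS = ½(85 − 55)(120) = 1800.

Producer surplus = 1800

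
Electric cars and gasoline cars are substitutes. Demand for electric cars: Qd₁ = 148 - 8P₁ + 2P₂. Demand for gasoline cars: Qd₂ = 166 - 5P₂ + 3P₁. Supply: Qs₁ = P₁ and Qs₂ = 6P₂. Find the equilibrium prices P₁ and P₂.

Market 1: 148 - 8P₁ + 2P₂ = P₁ → 9P₁ - 2P₂ = 148.
Market 2: 11P₂ - 3P₁ = 166.
Eliminating P₂: 11×(1) + 2×(2) gives 93P₁ = 1960, so P₁ = 1960/93.
Back-substitute into (2): P₂ = (166 + 3×1960/93) / 11 = 646/31.

P₁ = 1960/93, P₂ = 646/31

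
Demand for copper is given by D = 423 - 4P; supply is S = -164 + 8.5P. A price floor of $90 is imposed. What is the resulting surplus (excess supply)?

Equilibrium price would be P* = 46.96, so the floor at 90 binds.
At P = 90: D = 63, S = 601.
Surplus = 601 − 63 = 538.

Surplus = 538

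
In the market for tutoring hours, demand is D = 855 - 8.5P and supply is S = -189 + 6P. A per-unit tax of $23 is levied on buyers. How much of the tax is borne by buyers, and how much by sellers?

Pre-tax equilibrium: P* = 72, Q* = 243.
Tax on buyers shifts demand to D = 855 − 8.5(P + 23) = 659.5 - 8.5P.
659.5 - 8.5P = -189 + 6P gives seller price Ps = 1697/29; buyers pay Pb = 1697/29 + 23 = 2364/29.
New quantity: Q = 855 − 8.5(2364/29) = 4701/29.
Buyer burden = 2364/29 − 72 = 276/29; seller burden = 72 − 1697/29 = 391/29.

Buyers bear 276/29, sellers bear 391/29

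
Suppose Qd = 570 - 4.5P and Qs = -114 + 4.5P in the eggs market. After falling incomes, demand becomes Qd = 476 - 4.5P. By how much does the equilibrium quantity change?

ΔQ = -47

Original equilibrium: P* = 76, Q* = 228.
New equilibrium: 476 - 4.5P = -114 + 4.5P, so 590 = 9P and P' = 590/9; Q' = 476 − 4.5(590/9) = 181.
Change in quantity: 181 − 228 = -47.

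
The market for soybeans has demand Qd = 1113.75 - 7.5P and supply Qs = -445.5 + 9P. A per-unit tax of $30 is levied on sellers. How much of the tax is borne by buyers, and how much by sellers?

Pre-tax equilibrium: P* = 94.5, Q* = 405.
Tax on sellers shifts supply to Qs = -445.5 + 9(P − 30) = -715.5 + 9P.
1113.75 - 7.5P = -715.5 + 9P gives buyer price Pb = 2439/22; sellers receive Ps = 2439/22 − 30 = 1779/22.
New quantity: Q = 1113.75 − 7.5(2439/22) = 3105/11.
Buyer burden = 2439/22 − 94.5 = 180/11; seller burden = 94.5 − 1779/22 = 150/11.

Buyers bear 180/11, sellers bear 150/11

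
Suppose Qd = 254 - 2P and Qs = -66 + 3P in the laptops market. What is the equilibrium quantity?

Q* = 126

Set Qd = Qs: 254 - 2P = -66 + 3P.
320 = 5P, so P* = 64.
Q* = 254 − 2(64) = 126.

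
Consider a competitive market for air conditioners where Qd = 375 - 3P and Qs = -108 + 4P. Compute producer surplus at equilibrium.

Equilibrium: 375 - 3P = -108 + 4P gives P* = 69, Q* = 168.
Supply starts at P = 27 (where Qs = 0).
PS = ½(69 − 27)(168) = 3528.

Producer surplus = 3528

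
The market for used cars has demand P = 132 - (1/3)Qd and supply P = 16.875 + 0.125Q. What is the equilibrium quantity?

Q* = 2763/11

Set the two price expressions equal: 132 - (1/3)Q = 16.875 + 0.125Q.
115.125 = (11/24)Q, so Q* = 2763/11.
P* = 132 − (1/3)(2763/11) = 531/11.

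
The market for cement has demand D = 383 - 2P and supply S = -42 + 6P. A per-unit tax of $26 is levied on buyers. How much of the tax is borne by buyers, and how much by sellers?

Buyers bear $19.5, sellers bear $6.5

Pre-tax equilibrium: P* = 53.125, Q* = 276.75.
Tax on buyers shifts demand to D = 383 − 2(P + 26) = 331 - 2P.
331 - 2P = -42 + 6P gives seller price Ps = 46.625; buyers pay Pb = 46.625 + 26 = 72.625.
New quantity: Q = 383 − 2(72.625) = 237.75.
Buyer burden = 72.625 − 53.125 = 19.5; seller burden = 53.125 − 46.625 = 6.5.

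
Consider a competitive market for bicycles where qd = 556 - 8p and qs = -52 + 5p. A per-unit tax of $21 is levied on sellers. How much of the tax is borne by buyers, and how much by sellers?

Buyers bear 105/13, sellers bear 168/13

Pre-tax equilibrium: p* = 608/13, q* = 2364/13.
Tax on sellers shifts supply to qs = -52 + 5(p − 21) = -157 + 5p.
556 - 8p = -157 + 5p gives buyer price pb = 713/13; sellers receive ps = 713/13 − 21 = 440/13.
New quantity: q = 556 − 8(713/13) = 1524/13.
Buyer burden = 713/13 − 608/13 = 105/13; seller burden = 608/13 − 440/13 = 168/13.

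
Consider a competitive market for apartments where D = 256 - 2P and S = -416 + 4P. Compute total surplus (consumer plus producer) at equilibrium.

Total surplus = 384

Equilibrium: 256 - 2P = -416 + 4P gives P* = 112, Q* = 32.
Demand choke price: P = 128; supply starts at P = 104.
CS = ½(128 − 112)(32) = 256; PS = ½(112 − 104)(32) = 128.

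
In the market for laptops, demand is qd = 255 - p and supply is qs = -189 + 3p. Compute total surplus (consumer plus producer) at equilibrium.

Total surplus = 13824

Equilibrium: 255 - p = -189 + 3p gives p* = 111, q* = 144.
Demand choke price: p = 255; supply starts at p = 63.
CS = ½(255 − 111)(144) = 10368; PS = ½(111 − 63)(144) = 3456.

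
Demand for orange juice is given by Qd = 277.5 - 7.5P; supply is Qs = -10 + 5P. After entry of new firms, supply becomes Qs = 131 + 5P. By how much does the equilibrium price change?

ΔP = -11.28

Original equilibrium: P* = 23, Q* = 105.
New equilibrium: 277.5 - 7.5P = 131 + 5P, so 146.5 = 12.5P and P' = 11.72; Q' = 277.5 − 7.5(11.72) = 189.6.
Change in price: 11.72 − 23 = -11.28.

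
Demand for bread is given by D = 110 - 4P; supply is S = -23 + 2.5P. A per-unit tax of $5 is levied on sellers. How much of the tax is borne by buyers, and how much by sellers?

Buyers bear 25/13, sellers bear 40/13

Pre-tax equilibrium: P* = 266/13, Q* = 366/13.
Tax on sellers shifts supply to S = -23 + 2.5(P − 5) = -35.5 + 2.5P.
110 - 4P = -35.5 + 2.5P gives buyer price Pb = 291/13; sellers receive Ps = 291/13 − 5 = 226/13.
New quantity: Q = 110 − 4(291/13) = 266/13.
Buyer burden = 291/13 − 266/13 = 25/13; seller burden = 266/13 − 226/13 = 40/13.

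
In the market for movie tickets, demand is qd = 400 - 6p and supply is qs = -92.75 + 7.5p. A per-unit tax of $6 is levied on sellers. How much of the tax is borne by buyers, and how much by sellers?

Buyers bear 10/3, sellers bear 8/3

Pre-tax equilibrium: p* = 36.5, q* = 181.
Tax on sellers shifts supply to qs = -92.75 + 7.5(p − 6) = -137.75 + 7.5p.
400 - 6p = -137.75 + 7.5p gives buyer price pb = 239/6; sellers receive ps = 239/6 − 6 = 203/6.
New quantity: q = 400 − 6(239/6) = 161.
Buyer burden = 239/6 − 36.5 = 10/3; seller burden = 36.5 − 203/6 = 8/3.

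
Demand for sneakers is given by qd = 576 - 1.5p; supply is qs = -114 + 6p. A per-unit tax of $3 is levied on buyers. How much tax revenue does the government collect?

Pre-tax equilibrium: p* = 92, q* = 438.
Tax on buyers shifts demand to qd = 576 − 1.5(p + 3) = 571.5 - 1.5p.
571.5 - 1.5p = -114 + 6p gives seller price ps = 91.4; buyers pay pb = 91.4 + 3 = 94.4.
New quantity: q = 576 − 1.5(94.4) = 434.4.
Revenue = 3 × 434.4 = 1303.2.

Tax revenue = 1303.2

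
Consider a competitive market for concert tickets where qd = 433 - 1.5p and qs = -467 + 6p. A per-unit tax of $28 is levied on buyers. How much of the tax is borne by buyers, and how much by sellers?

Buyers bear $22.4, sellers bear $5.6

Pre-tax equilibrium: p* = 120, q* = 253.
Tax on buyers shifts demand to qd = 433 − 1.5(p + 28) = 391 - 1.5p.
391 - 1.5p = -467 + 6p gives seller price ps = 114.4; buyers pay pb = 114.4 + 28 = 142.4.
New quantity: q = 433 − 1.5(142.4) = 219.4.
Buyer burden = 142.4 − 120 = 22.4; seller burden = 120 − 114.4 = 5.6.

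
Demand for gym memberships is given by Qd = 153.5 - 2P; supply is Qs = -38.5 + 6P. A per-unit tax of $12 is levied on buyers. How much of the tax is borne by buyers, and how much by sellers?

Buyers bear $9, sellers bear $3

Pre-tax equilibrium: P* = 24, Q* = 105.5.
Tax on buyers shifts demand to Qd = 153.5 − 2(P + 12) = 129.5 - 2P.
129.5 - 2P = -38.5 + 6P gives seller price Ps = 21; buyers pay Pb = 21 + 12 = 33.
New quantity: Q = 153.5 − 2(33) = 87.5.
Buyer burden = 33 − 24 = 9; seller burden = 24 − 21 = 3.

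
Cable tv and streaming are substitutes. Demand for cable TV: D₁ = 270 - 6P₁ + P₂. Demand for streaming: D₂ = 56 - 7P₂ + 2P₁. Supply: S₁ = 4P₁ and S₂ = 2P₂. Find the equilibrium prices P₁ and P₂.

Market 1: 270 - 6P₁ + P₂ = 4P₁ → 10P₁ - P₂ = 270.
Market 2: 9P₂ - 2P₁ = 56.
Eliminating P₂: 9×(1) + 1×(2) gives 88P₁ = 2486, so P₁ = 28.25.
Back-substitute into (2): P₂ = (56 + 2×28.25) / 9 = 12.5.

P₁ = 28.25, P₂ = 12.5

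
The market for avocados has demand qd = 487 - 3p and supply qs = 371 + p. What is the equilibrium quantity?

Set qd = qs: 487 - 3p = 371 + p.
116 = 4p, so p* = 29.
q* = 487 − 3(29) = 400.

q* = 400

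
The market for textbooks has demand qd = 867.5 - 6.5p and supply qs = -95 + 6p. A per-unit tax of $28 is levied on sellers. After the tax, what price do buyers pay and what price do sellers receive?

Buyers pay $90.44, sellers receive $62.44

Pre-tax equilibrium: p* = 77, q* = 367.
Tax on sellers shifts supply to qs = -95 + 6(p − 28) = -263 + 6p.
867.5 - 6.5p = -263 + 6p gives buyer price pb = 90.44; sellers receive ps = 90.44 − 28 = 62.44.
New quantity: q = 867.5 − 6.5(90.44) = 279.64.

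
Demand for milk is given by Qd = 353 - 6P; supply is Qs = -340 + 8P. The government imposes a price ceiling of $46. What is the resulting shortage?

Shortage = 49

Equilibrium price would be P* = 49.5, so the ceiling at 46 binds.
At P = 46: Qd = 353 − 6(46) = 77, Qs = -340 + 8(46) = 28.
Shortage = 77 − 28 = 49.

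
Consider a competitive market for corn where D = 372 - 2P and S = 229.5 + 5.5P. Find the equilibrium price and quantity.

Set D = S: 372 - 2P = 229.5 + 5.5P.
142.5 = 7.5P, so P* = 19.
Q* = 372 − 2(19) = 334.

P* = 19, Q* = 334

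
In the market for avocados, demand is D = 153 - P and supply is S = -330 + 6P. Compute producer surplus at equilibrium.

Equilibrium: 153 - P = -330 + 6P gives P* = 69, Q* = 84.
Supply starts at P = 55 (where S = 0).
PS = ½(69 − 55)(84) = 588.

Producer surplus = 588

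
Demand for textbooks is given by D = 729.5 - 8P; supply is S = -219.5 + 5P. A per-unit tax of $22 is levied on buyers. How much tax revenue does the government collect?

Tax revenue = 22253/13

Pre-tax equilibrium: P* = 73, Q* = 145.5.
Tax on buyers shifts demand to D = 729.5 − 8(P + 22) = 553.5 - 8P.
553.5 - 8P = -219.5 + 5P gives seller price Ps = 773/13; buyers pay Pb = 773/13 + 22 = 1059/13.
New quantity: Q = 729.5 − 8(1059/13) = 2023/26.
Revenue = 22 × 2023/26 = 22253/13.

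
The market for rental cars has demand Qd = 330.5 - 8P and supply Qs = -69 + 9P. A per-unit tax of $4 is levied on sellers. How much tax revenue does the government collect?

Tax revenue = 8538/17

Pre-tax equilibrium: P* = 23.5, Q* = 142.5.
Tax on sellers shifts supply to Qs = -69 + 9(P − 4) = -105 + 9P.
330.5 - 8P = -105 + 9P gives buyer price Pb = 871/34; sellers receive Ps = 871/34 − 4 = 735/34.
New quantity: Q = 330.5 − 8(871/34) = 4269/34.
Revenue = 4 × 4269/34 = 8538/17.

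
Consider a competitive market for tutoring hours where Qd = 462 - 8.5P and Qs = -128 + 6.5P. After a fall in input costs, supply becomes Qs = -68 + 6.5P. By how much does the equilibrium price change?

ΔP = -4

Original equilibrium: P* = 118/3, Q* = 383/3.
New equilibrium: 462 - 8.5P = -68 + 6.5P, so 530 = 15P and P' = 106/3; Q' = 462 − 8.5(106/3) = 485/3.
Change in price: 106/3 − 118/3 = -4.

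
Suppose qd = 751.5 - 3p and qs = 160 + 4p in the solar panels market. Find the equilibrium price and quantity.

Set qd = qs: 751.5 - 3p = 160 + 4p.
591.5 = 7p, so p* = 84.5.
q* = 751.5 − 3(84.5) = 498.

p* = 84.5, q* = 498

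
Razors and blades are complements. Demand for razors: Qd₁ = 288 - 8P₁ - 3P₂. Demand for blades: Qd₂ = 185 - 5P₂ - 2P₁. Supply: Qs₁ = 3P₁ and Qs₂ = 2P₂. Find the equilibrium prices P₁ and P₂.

Market 1: 288 - 8P₁ - 3P₂ = 3P₁ → 11P₁ + 3P₂ = 288.
Market 2: 7P₂ + 2P₁ = 185.
Eliminating P₂: 7×(1) − 3×(2) gives 71P₁ = 1461, so P₁ = 1461/71.
Back-substitute into (2): P₂ = (185 − 2×1461/71) / 7 = 1459/71.

P₁ = 1461/71, P₂ = 1459/71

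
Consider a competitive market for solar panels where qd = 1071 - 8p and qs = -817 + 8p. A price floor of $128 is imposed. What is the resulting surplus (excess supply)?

Surplus = 160

Equilibrium price would be p* = 118, so the floor at 128 binds.
At p = 128: qd = 47, qs = 207.
Surplus = 207 − 47 = 160.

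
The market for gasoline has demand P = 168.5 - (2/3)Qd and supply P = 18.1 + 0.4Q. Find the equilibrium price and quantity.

P* = 74.5, Q* = 141

Set the two price expressions equal: 168.5 - (2/3)Q = 18.1 + 0.4Q.
150.4 = (16/15)Q, so Q* = 141.
P* = 168.5 − (2/3)(141) = 74.5.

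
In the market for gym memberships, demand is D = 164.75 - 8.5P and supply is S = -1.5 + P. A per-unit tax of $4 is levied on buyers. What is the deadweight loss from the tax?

Pre-tax equilibrium: P* = 17.5, Q* = 16.
Tax on buyers shifts demand to D = 164.75 − 8.5(P + 4) = 130.75 - 8.5P.
130.75 - 8.5P = -1.5 + P gives seller price Ps = 529/38; buyers pay Pb = 529/38 + 4 = 681/38.
New quantity: Q = 164.75 − 8.5(681/38) = 236/19.
DWL = ½ × 4 × (16 − 236/19) = 136/19.

Deadweight loss = 136/19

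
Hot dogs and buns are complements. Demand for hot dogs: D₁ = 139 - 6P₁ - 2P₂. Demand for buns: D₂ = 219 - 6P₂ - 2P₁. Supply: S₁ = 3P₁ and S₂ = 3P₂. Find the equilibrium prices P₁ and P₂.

P₁ = 813/77, P₂ = 1693/77

Market 1: 139 - 6P₁ - 2P₂ = 3P₁ → 9P₁ + 2P₂ = 139.
Market 2: 9P₂ + 2P₁ = 219.
Eliminating P₂: 9×(1) − 2×(2) gives 77P₁ = 813, so P₁ = 813/77.
Back-substitute into (2): P₂ = (219 − 2×813/77) / 9 = 1693/77.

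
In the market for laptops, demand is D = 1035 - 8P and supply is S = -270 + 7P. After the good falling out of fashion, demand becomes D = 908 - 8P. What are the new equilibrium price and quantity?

P' = 1178/15, Q' = 4196/15

Original equilibrium: P* = 87, Q* = 339.
New equilibrium: 908 - 8P = -270 + 7P, so 1178 = 15P and P' = 1178/15; Q' = 908 − 8(1178/15) = 4196/15.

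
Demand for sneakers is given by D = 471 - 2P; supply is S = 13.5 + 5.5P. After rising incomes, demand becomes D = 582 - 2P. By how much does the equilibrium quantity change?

ΔQ = 81.4

Original equilibrium: P* = 61, Q* = 349.
New equilibrium: 582 - 2P = 13.5 + 5.5P, so 568.5 = 7.5P and P' = 75.8; Q' = 582 − 2(75.8) = 430.4.
Change in quantity: 430.4 − 349 = 81.4.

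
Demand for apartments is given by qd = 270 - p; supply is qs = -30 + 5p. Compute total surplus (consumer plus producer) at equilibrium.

Equilibrium: 270 - p = -30 + 5p gives p* = 50, q* = 220.
Demand choke price: p = 270; supply starts at p = 6.
CS = ½(270 − 50)(220) = 24200; PS = ½(50 − 6)(220) = 4840.

Total surplus = 29040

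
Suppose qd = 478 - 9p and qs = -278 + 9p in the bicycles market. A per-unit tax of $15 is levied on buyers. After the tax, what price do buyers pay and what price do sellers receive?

Buyers pay $49.5, sellers receive $34.5

Pre-tax equilibrium: p* = 42, q* = 100.
Tax on buyers shifts demand to qd = 478 − 9(p + 15) = 343 - 9p.
343 - 9p = -278 + 9p gives seller price ps = 34.5; buyers pay pb = 34.5 + 15 = 49.5.
New quantity: q = 478 − 9(49.5) = 32.5.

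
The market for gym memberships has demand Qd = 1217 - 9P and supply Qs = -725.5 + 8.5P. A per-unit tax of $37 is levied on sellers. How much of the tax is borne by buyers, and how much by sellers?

Pre-tax equilibrium: P* = 111, Q* = 218.
Tax on sellers shifts supply to Qs = -725.5 + 8.5(P − 37) = -1040 + 8.5P.
1217 - 9P = -1040 + 8.5P gives buyer price Pb = 4514/35; sellers receive Ps = 4514/35 − 37 = 3219/35.
New quantity: Q = 1217 − 9(4514/35) = 1969/35.
Buyer burden = 4514/35 − 111 = 629/35; seller burden = 111 − 3219/35 = 666/35.

Buyers bear 629/35, sellers bear 666/35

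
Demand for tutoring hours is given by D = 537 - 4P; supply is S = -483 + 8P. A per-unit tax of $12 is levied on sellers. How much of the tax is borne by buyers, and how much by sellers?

Pre-tax equilibrium: P* = 85, Q* = 197.
Tax on sellers shifts supply to S = -483 + 8(P − 12) = -579 + 8P.
537 - 4P = -579 + 8P gives buyer price Pb = 93; sellers receive Ps = 93 − 12 = 81.
New quantity: Q = 537 − 4(93) = 165.
Buyer burden = 93 − 85 = 8; seller burden = 85 − 81 = 4.

Buyers bear $8, sellers bear $4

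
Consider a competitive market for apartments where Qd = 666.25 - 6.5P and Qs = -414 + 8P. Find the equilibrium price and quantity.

P* = 74.5, Q* = 182

Set Qd = Qs: 666.25 - 6.5P = -414 + 8P.
1080.25 = 14.5P, so P* = 74.5.
Q* = 666.25 − 6.5(74.5) = 182.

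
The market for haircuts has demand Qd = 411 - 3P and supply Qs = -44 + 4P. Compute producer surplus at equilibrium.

Equilibrium: 411 - 3P = -44 + 4P gives P* = 65, Q* = 216.
Supply starts at P = 11 (where Qs = 0).
PS = ½(65 − 11)(216) = 5832.

Producer surplus = 5832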